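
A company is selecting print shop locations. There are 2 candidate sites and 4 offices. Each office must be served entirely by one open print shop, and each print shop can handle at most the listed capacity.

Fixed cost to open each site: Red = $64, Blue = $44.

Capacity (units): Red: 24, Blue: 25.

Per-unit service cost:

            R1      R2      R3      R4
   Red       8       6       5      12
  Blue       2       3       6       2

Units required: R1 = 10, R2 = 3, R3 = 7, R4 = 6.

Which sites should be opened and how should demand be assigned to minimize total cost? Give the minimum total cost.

Open {Red, Blue}: R1→Blue 2·10=20, R2→Blue 3·3=9, R3→Red 5·7=35, R4→Blue 2·6=12.
Loads: Red carries 7/24, Blue carries 19/25. Service 76; fixed 108; total 184.
Next best feasible plan costs 193.

Minimum total cost: 184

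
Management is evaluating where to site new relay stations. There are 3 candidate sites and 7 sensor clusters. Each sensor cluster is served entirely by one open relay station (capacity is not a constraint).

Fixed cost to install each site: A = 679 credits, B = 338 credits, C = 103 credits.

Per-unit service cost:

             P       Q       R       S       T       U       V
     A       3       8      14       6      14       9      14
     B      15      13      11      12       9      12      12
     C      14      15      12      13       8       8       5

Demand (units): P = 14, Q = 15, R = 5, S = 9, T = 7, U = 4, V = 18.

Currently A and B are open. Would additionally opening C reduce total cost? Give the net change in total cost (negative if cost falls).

Yes — net change −34 (cost falls by 34).

Current service cost with {A, B}: 586.
Adding C: each sensor cluster re-picks its cheapest; new service cost 449, saving 137.
Extra fixed cost: 103. Net change = 103 − 137 = -34.
(Totals: 1603 → 1569.)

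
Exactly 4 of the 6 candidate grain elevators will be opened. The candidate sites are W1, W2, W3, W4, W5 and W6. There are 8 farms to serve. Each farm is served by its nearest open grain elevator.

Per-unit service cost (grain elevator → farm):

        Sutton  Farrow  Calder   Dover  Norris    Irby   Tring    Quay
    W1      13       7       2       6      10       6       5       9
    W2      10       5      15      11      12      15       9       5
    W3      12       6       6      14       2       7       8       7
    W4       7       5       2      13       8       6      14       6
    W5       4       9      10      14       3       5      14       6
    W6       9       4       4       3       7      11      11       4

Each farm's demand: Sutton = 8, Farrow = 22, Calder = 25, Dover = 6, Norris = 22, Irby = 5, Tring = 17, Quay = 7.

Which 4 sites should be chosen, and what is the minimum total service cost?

With exactly 4 open, each farm uses its cheapest among the chosen.
{W1, W3, W5, W6}: Sutton→W5 4·8=32, Farrow→W6 4·22=88, Calder→W1 2·25=50, Dover→W6 3·6=18, Norris→W3 2·22=44, Irby→W5 5·5=25, Tring→W1 5·17=85, Quay→W6 4·7=28. Service cost 370.
{W1, W2, W5, W6}: service cost 392
{W1, W4, W5, W6}: service cost 392
Among all 15 size-4 choices, {W1, W3, W5, W6} is lowest.

Choose W1, W3, W5 and W6; total service cost 370.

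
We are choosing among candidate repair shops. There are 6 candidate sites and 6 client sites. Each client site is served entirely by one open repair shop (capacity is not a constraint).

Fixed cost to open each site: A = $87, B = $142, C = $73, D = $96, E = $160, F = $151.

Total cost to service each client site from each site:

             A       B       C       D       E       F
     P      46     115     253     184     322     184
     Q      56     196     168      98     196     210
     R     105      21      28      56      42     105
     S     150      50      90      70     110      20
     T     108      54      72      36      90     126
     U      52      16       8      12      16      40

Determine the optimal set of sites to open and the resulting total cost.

Open A and D; minimum total cost 459.

For any fixed open set, each client site goes to its cheapest open site; total = fixed + service.
{A, D}: P→A 46, Q→A 56, R→D 56, S→D 70, T→D 36, U→D 12. Service 276; fixed 183; total 459.
{A, C}: P→A 46, Q→A 56, R→C 28, S→C 90, T→C 72, U→C 8. Service 300; fixed 160; total 460.
{A, B}: service 243 + fixed 229 = 472
{A, B, C, D, E, F}: service 187 + fixed 709 = 896
No other subset beats 459.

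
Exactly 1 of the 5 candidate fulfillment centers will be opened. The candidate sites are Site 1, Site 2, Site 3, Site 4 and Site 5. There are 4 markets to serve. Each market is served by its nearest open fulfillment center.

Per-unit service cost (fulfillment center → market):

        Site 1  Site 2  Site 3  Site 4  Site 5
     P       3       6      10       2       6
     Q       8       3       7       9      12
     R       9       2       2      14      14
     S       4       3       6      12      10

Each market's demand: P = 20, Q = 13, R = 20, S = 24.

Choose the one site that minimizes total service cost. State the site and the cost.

Choose Site 2 only; total service cost 271.

With exactly 1 open, each market uses its cheapest among the chosen.
{Site 2}: P→Site 2 6·20=120, Q→Site 2 3·13=39, R→Site 2 2·20=40, S→Site 2 3·24=72. Service cost 271.
{Site 1}: service cost 440
{Site 3}: service cost 475
Among all 5 size-1 choices, {Site 2} is lowest.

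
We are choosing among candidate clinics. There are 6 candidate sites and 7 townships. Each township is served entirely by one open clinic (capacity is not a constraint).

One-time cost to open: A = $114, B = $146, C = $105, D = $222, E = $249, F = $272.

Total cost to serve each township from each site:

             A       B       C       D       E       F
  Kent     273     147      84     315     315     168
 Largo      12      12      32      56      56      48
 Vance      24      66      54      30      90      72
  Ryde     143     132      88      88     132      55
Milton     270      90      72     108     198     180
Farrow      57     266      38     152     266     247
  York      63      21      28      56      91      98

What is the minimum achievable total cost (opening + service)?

Minimum total cost: 501

For any fixed open set, each township goes to its cheapest open site; total = fixed + service.
{C}: Kent→C 84, Largo→C 32, Vance→C 54, Ryde→C 88, Milton→C 72, Farrow→C 38, York→C 28. Service 396; fixed 105; total 501.
{A, C}: service 346 + fixed 219 = 565
{B, C}: service 369 + fixed 251 = 620
{A, B, C, D, E, F}: service 306 + fixed 1108 = 1414
No other subset beats 501.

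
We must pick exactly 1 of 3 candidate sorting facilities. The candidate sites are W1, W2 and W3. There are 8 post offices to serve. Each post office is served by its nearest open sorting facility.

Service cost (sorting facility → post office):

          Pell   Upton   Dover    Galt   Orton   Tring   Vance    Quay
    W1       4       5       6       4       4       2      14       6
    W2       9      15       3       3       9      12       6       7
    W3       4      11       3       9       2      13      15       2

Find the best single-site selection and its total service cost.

Choose W1 only; total service cost 45.

With exactly 1 open, each post office uses its cheapest among the chosen.
{W1}: Pell→W1 4, Upton→W1 5, Dover→W1 6, Galt→W1 4, Orton→W1 4, Tring→W1 2, Vance→W1 14, Quay→W1 6. Service cost 45.
{W3}: service cost 59
{W2}: service cost 64
Among all 3 size-1 choices, {W1} is lowest.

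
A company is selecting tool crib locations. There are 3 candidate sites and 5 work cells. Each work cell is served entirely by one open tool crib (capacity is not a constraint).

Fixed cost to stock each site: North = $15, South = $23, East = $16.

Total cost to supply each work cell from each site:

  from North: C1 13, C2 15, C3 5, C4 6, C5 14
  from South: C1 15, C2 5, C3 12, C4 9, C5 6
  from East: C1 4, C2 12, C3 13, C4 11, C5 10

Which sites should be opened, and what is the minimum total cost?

For any fixed open set, each work cell goes to its cheapest open site; total = fixed + service.
{East}: C1→East 4, C2→East 12, C3→East 13, C4→East 11, C5→East 10. Service 50; fixed 16; total 66.
{North}: C1→North 13, C2→North 15, C3→North 5, C4→North 6, C5→North 14. Service 53; fixed 15; total 68.
{North, East}: service 37 + fixed 31 = 68
{North, South, East}: C1→East 4, C2→South 5, C3→North 5, C4→North 6, C5→South 6. Service 26; fixed 54; total 80.
No other subset beats 66.

Open East only; minimum total cost 66.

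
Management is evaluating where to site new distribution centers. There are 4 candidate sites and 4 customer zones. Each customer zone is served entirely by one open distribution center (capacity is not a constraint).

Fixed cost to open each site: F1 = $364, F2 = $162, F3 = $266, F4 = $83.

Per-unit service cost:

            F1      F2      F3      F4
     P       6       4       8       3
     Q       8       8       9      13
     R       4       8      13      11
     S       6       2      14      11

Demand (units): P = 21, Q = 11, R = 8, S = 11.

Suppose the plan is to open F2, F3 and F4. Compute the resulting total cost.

Each customer zone is assigned to its cheapest site among the open ones.
{F2, F3, F4}: P→F4 3·21=63, Q→F2 8·11=88, R→F2 8·8=64, S→F2 2·11=22. Service 237; fixed 511; total 748.

Total cost: 748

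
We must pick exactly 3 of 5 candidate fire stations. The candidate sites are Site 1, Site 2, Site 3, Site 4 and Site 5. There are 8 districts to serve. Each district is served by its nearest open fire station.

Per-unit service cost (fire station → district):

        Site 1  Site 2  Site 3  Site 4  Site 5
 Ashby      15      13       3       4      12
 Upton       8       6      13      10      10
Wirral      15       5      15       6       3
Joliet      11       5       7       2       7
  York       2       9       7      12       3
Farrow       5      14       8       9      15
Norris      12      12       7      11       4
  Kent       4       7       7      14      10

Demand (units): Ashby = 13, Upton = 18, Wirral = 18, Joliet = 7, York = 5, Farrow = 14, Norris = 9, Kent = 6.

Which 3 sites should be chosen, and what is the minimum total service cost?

With exactly 3 open, each district uses its cheapest among the chosen.
{Site 1, Site 4, Site 5}: Ashby→Site 4 4·13=52, Upton→Site 1 8·18=144, Wirral→Site 5 3·18=54, Joliet→Site 4 2·7=14, York→Site 1 2·5=10, Farrow→Site 1 5·14=70, Norris→Site 5 4·9=36, Kent→Site 1 4·6=24. Service cost 404.
{Site 1, Site 3, Site 5}: service cost 426
{Site 1, Site 2, Site 3}: service cost 439
Among all 10 size-3 choices, {Site 1, Site 4, Site 5} is lowest.

Choose Site 1, Site 4 and Site 5; total service cost 404.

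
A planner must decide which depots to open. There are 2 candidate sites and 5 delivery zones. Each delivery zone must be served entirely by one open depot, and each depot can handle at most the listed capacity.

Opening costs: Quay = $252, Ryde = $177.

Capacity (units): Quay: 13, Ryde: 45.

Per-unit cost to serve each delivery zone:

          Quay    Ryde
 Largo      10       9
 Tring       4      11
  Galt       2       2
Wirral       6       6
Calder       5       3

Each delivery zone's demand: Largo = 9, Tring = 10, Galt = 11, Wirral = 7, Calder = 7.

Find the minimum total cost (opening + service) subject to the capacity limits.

Open {Ryde}: Largo→Ryde 9·9=81, Tring→Ryde 11·10=110, Galt→Ryde 2·11=22, Wirral→Ryde 6·7=42, Calder→Ryde 3·7=21.
Loads: Ryde carries 44/45. Service 276; fixed 177; total 453.
Next best feasible plan costs 635.

Minimum total cost: 453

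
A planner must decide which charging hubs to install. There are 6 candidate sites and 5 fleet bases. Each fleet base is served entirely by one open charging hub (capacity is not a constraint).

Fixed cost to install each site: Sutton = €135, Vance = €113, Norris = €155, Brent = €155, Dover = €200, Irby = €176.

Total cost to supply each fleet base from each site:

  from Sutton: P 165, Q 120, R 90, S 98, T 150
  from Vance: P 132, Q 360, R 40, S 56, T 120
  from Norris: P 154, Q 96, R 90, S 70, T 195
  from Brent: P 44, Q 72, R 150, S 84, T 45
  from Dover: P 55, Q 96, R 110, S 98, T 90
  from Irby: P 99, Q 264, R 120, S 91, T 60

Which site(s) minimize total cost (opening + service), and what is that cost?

For any fixed open set, each fleet base goes to its cheapest open site; total = fixed + service.
{Vance, Brent}: P→Brent 44, Q→Brent 72, R→Vance 40, S→Vance 56, T→Brent 45. Service 257; fixed 268; total 525.
{Brent}: service 395 + fixed 155 = 550
{Sutton, Brent}: P→Brent 44, Q→Brent 72, R→Sutton 90, S→Brent 84, T→Brent 45. Service 335; fixed 290; total 625.
{Sutton, Vance, Norris, Brent, Dover, Irby}: P→Brent 44, Q→Brent 72, R→Vance 40, S→Vance 56, T→Brent 45. Service 257; fixed 934; total 1191.
No other subset beats 525.

Open Vance and Brent; minimum total cost 525.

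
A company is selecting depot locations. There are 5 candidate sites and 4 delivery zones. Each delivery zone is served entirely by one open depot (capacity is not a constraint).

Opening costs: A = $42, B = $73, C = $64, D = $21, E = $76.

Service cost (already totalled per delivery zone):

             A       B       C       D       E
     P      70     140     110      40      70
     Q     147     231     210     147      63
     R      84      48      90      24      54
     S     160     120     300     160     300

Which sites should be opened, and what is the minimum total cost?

For any fixed open set, each delivery zone goes to its cheapest open site; total = fixed + service.
{D, E}: P→D 40, Q→E 63, R→D 24, S→D 160. Service 287; fixed 97; total 384.
{D}: service 371 + fixed 21 = 392
{B, D, E}: service 247 + fixed 170 = 417
{A, B, C, D, E}: service 247 + fixed 276 = 523
No other subset beats 384.

Open D and E; minimum total cost 384.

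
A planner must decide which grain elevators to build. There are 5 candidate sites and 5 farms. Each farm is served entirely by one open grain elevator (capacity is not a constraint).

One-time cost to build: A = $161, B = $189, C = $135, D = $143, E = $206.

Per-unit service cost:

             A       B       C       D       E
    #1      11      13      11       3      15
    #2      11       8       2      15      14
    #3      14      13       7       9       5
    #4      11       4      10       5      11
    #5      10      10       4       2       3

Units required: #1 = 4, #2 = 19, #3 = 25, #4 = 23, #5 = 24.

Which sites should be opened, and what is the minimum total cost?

For any fixed open set, each farm goes to its cheapest open site; total = fixed + service.
{C, D}: #1→D 3·4=12, #2→C 2·19=38, #3→C 7·25=175, #4→D 5·23=115, #5→D 2·24=48. Service 388; fixed 278; total 666.
{C}: #1→C 11·4=44, #2→C 2·19=38, #3→C 7·25=175, #4→C 10·23=230, #5→C 4·24=96. Service 583; fixed 135; total 718.
{B, C}: service 445 + fixed 324 = 769
{A, B, C, D, E}: service 315 + fixed 834 = 1149
No other subset beats 666.

Open C and D; minimum total cost 666.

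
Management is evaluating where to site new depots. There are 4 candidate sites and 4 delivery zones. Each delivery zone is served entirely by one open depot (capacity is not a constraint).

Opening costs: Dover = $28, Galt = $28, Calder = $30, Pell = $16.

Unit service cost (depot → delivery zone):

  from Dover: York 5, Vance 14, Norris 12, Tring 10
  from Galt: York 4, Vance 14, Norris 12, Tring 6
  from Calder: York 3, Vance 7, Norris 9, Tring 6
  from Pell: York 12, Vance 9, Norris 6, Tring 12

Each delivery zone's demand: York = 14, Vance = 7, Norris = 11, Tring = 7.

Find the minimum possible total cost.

Minimum total cost: 245

For any fixed open set, each delivery zone goes to its cheapest open site; total = fixed + service.
{Calder, Pell}: York→Calder 3·14=42, Vance→Calder 7·7=49, Norris→Pell 6·11=66, Tring→Calder 6·7=42. Service 199; fixed 46; total 245.
{Calder}: York→Calder 3·14=42, Vance→Calder 7·7=49, Norris→Calder 9·11=99, Tring→Calder 6·7=42. Service 232; fixed 30; total 262.
{Galt, Pell}: York→Galt 4·14=56, Vance→Pell 9·7=63, Norris→Pell 6·11=66, Tring→Galt 6·7=42. Service 227; fixed 44; total 271.
{Dover, Galt, Calder, Pell}: York→Calder 3·14=42, Vance→Calder 7·7=49, Norris→Pell 6·11=66, Tring→Galt 6·7=42. Service 199; fixed 102; total 301.
No other subset beats 245.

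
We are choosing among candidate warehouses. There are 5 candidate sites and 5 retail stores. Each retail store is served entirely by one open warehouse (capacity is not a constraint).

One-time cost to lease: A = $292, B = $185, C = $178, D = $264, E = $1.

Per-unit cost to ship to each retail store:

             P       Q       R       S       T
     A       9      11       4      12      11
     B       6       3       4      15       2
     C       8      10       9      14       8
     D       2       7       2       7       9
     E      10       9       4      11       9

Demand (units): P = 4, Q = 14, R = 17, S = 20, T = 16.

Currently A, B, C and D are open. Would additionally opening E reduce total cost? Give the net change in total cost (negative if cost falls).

No — net change +1 (cost rises by 1).

Current service cost with {A, B, C, D}: 256.
Adding E: each retail store re-picks its cheapest; new service cost 256, saving 0.
Extra fixed cost: 1. Net change = 1 − 0 = 1.
(Totals: 1175 → 1176.)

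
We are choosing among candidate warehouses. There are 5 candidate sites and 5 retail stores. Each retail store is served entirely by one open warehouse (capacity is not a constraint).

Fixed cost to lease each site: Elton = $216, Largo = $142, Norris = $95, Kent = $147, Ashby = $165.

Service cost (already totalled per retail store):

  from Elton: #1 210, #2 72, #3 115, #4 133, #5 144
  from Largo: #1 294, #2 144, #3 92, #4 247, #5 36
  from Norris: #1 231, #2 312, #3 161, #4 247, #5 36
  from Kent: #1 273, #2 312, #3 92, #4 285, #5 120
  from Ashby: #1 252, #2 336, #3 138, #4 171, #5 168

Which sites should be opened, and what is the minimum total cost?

Open Elton and Norris; minimum total cost 877.

For any fixed open set, each retail store goes to its cheapest open site; total = fixed + service.
{Elton, Norris}: #1→Elton 210, #2→Elton 72, #3→Elton 115, #4→Elton 133, #5→Norris 36. Service 566; fixed 311; total 877.
{Elton}: service 674 + fixed 216 = 890
{Elton, Largo}: service 543 + fixed 358 = 901
{Elton, Largo, Norris, Kent, Ashby}: service 543 + fixed 765 = 1308
No other subset beats 877.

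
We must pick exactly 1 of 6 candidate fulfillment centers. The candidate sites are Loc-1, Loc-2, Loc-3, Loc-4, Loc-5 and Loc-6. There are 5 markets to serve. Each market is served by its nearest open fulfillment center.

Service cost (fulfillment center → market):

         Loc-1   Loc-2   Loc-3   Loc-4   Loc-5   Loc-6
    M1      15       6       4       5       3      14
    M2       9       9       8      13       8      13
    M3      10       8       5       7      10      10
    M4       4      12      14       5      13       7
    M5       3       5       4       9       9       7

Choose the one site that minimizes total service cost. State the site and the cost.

Choose Loc-3 only; total service cost 35.

With exactly 1 open, each market uses its cheapest among the chosen.
{Loc-3}: M1→Loc-3 4, M2→Loc-3 8, M3→Loc-3 5, M4→Loc-3 14, M5→Loc-3 4. Service cost 35.
{Loc-4}: service cost 39
{Loc-2}: service cost 40
Among all 6 size-1 choices, {Loc-3} is lowest.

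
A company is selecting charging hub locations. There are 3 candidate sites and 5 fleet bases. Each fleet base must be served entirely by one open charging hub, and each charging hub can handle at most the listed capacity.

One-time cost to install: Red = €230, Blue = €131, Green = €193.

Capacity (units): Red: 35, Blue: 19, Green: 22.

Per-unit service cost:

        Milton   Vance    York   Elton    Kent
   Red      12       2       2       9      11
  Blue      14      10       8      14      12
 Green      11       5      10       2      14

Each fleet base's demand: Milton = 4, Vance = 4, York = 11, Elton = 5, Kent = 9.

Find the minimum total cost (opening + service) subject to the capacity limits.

Minimum total cost: 452

Open {Red}: Milton→Red 12·4=48, Vance→Red 2·4=8, York→Red 2·11=22, Elton→Red 9·5=45, Kent→Red 11·9=99.
Loads: Red carries 33/35. Service 222; fixed 230; total 452.
Next best feasible plan costs 583.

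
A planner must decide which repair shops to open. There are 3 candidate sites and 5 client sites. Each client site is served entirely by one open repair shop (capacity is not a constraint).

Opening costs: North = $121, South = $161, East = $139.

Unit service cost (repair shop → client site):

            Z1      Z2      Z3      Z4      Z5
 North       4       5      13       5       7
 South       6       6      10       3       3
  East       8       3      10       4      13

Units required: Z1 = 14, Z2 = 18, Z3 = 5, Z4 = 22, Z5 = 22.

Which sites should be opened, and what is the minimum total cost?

For any fixed open set, each client site goes to its cheapest open site; total = fixed + service.
{South}: Z1→South 6·14=84, Z2→South 6·18=108, Z3→South 10·5=50, Z4→South 3·22=66, Z5→South 3·22=66. Service 374; fixed 161; total 535.
{North}: Z1→North 4·14=56, Z2→North 5·18=90, Z3→North 13·5=65, Z4→North 5·22=110, Z5→North 7·22=154. Service 475; fixed 121; total 596.
{North, South}: Z1→North 4·14=56, Z2→North 5·18=90, Z3→South 10·5=50, Z4→South 3·22=66, Z5→South 3·22=66. Service 328; fixed 282; total 610.
{North, South, East}: service 292 + fixed 421 = 713
No other subset beats 535.

Open South only; minimum total cost 535.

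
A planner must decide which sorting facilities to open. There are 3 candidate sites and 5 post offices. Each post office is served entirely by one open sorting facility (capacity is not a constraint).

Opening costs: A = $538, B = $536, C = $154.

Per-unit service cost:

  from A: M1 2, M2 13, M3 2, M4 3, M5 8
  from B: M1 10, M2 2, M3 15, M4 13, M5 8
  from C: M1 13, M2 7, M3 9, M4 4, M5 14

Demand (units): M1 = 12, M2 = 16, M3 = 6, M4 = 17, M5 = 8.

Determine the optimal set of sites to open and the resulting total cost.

Open C only; minimum total cost 656.

For any fixed open set, each post office goes to its cheapest open site; total = fixed + service.
{C}: M1→C 13·12=156, M2→C 7·16=112, M3→C 9·6=54, M4→C 4·17=68, M5→C 14·8=112. Service 502; fixed 154; total 656.
{A}: service 359 + fixed 538 = 897
{A, C}: service 263 + fixed 692 = 955
{A, B, C}: M1→A 2·12=24, M2→B 2·16=32, M3→A 2·6=12, M4→A 3·17=51, M5→A 8·8=64. Service 183; fixed 1228; total 1411.
(All 7 nonempty subsets were checked; C only is lowest.)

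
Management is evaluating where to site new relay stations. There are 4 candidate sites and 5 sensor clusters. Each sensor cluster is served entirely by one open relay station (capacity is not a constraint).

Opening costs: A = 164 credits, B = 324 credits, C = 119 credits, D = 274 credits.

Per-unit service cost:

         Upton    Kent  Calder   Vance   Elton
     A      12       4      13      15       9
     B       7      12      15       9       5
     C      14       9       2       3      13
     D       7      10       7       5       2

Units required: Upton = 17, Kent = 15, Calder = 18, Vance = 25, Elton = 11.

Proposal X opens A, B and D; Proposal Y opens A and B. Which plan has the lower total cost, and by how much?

Proposal X: {A, B, D}: Upton→B 7·17=119, Kent→A 4·15=60, Calder→D 7·18=126, Vance→D 5·25=125, Elton→D 2·11=22. Service 452; fixed 762; total 1214.
Proposal Y: {A, B}: Upton→B 7·17=119, Kent→A 4·15=60, Calder→A 13·18=234, Vance→B 9·25=225, Elton→B 5·11=55. Service 693; fixed 488; total 1181.
Difference: |1214 − 1181| = 33.

Proposal Y is cheaper by 33.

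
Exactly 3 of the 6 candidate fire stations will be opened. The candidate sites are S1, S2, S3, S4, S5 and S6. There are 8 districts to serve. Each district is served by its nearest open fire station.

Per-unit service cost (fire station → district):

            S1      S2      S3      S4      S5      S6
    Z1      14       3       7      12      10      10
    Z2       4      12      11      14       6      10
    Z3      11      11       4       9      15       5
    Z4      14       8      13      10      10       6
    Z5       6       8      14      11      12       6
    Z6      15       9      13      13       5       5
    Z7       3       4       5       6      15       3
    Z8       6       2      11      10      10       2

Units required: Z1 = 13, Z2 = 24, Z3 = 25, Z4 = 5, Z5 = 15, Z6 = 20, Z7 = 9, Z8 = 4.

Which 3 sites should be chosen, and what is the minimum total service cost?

Choose S1, S2 and S6; total service cost 515.

With exactly 3 open, each district uses its cheapest among the chosen.
{S1, S2, S6}: Z1→S2 3·13=39, Z2→S1 4·24=96, Z3→S6 5·25=125, Z4→S6 6·5=30, Z5→S1 6·15=90, Z6→S6 5·20=100, Z7→S1 3·9=27, Z8→S2 2·4=8. Service cost 515.
{S1, S3, S6}: service cost 542
{S2, S5, S6}: service cost 563
Among all 20 size-3 choices, {S1, S2, S6} is lowest.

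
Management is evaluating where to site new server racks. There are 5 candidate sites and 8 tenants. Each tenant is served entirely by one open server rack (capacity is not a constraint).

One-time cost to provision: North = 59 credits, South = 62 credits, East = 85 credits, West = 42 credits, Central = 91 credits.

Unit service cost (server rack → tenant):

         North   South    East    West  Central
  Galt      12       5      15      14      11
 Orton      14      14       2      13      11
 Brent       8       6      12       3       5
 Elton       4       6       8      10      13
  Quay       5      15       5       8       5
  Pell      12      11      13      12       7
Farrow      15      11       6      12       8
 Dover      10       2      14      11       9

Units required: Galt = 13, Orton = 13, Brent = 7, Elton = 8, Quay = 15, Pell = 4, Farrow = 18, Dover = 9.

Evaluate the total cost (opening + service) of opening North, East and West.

Total cost: 742

Each tenant is assigned to its cheapest site among the open ones.
{North, East, West}: Galt→North 12·13=156, Orton→East 2·13=26, Brent→West 3·7=21, Elton→North 4·8=32, Quay→North 5·15=75, Pell→North 12·4=48, Farrow→East 6·18=108, Dover→North 10·9=90. Service 556; fixed 186; total 742.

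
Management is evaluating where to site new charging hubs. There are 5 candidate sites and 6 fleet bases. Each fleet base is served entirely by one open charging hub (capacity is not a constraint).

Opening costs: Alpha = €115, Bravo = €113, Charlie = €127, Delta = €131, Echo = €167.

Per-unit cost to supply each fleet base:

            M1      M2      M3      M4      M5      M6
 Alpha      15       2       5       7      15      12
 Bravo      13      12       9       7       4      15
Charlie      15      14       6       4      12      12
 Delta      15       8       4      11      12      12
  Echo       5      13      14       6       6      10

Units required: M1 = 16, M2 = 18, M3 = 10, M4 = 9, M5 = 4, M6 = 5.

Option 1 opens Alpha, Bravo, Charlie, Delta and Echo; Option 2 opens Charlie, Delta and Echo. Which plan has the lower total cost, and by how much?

Option 1: {Alpha, Bravo, Charlie, Delta, Echo}: M1→Echo 5·16=80, M2→Alpha 2·18=36, M3→Delta 4·10=40, M4→Charlie 4·9=36, M5→Bravo 4·4=16, M6→Echo 10·5=50. Service 258; fixed 653; total 911.
Option 2: {Charlie, Delta, Echo}: M1→Echo 5·16=80, M2→Delta 8·18=144, M3→Delta 4·10=40, M4→Charlie 4·9=36, M5→Echo 6·4=24, M6→Echo 10·5=50. Service 374; fixed 425; total 799.
Difference: |911 − 799| = 112.

Option 2 is cheaper by 112.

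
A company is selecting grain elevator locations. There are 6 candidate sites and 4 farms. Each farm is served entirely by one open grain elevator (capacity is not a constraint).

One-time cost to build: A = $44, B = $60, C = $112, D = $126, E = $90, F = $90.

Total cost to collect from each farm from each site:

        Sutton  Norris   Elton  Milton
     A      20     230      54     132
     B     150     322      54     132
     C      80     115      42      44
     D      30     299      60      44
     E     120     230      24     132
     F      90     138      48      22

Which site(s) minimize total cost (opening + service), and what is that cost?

Open A and F; minimum total cost 362.

For any fixed open set, each farm goes to its cheapest open site; total = fixed + service.
{A, F}: Sutton→A 20, Norris→F 138, Elton→F 48, Milton→F 22. Service 228; fixed 134; total 362.
{A, C}: service 221 + fixed 156 = 377
{F}: Sutton→F 90, Norris→F 138, Elton→F 48, Milton→F 22. Service 298; fixed 90; total 388.
{A, B, C, D, E, F}: service 181 + fixed 522 = 703
No other subset beats 362.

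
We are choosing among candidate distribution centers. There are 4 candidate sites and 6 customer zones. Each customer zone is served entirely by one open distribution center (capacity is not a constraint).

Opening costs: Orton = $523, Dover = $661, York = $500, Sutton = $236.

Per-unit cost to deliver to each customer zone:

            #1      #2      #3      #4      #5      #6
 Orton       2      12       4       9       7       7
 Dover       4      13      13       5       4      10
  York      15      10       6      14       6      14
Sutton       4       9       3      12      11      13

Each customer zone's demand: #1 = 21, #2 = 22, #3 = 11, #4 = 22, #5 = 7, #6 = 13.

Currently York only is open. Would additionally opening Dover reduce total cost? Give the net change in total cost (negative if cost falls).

No — net change +166 (cost rises by 166).

Current service cost with {York}: 1133.
Adding Dover: each customer zone re-picks its cheapest; new service cost 638, saving 495.
Extra fixed cost: 661. Net change = 661 − 495 = 166.
(Totals: 1633 → 1799.)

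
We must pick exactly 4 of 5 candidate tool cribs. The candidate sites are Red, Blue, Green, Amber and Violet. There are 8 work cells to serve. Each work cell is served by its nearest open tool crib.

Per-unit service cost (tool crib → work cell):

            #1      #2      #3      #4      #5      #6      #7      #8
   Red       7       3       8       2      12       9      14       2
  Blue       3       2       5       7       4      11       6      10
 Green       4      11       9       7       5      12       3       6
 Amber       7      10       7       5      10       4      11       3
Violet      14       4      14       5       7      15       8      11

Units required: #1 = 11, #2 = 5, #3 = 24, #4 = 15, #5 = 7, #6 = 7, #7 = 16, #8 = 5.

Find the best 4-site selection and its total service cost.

With exactly 4 open, each work cell uses its cheapest among the chosen.
{Red, Blue, Green, Amber}: #1→Blue 3·11=33, #2→Blue 2·5=10, #3→Blue 5·24=120, #4→Red 2·15=30, #5→Blue 4·7=28, #6→Amber 4·7=28, #7→Green 3·16=48, #8→Red 2·5=10. Service cost 307.
{Red, Blue, Green, Violet}: service cost 342
{Red, Blue, Amber, Violet}: service cost 355
Among all 5 size-4 choices, {Red, Blue, Green, Amber} is lowest.

Choose Red, Blue, Green and Amber; total service cost 307.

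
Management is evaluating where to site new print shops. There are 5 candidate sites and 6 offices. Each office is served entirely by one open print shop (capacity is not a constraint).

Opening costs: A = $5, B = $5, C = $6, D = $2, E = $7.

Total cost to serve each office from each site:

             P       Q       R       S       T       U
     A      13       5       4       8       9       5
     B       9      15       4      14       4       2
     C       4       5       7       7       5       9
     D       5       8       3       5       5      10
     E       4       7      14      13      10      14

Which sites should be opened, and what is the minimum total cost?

Open B and D; minimum total cost 34.

For any fixed open set, each office goes to its cheapest open site; total = fixed + service.
{B, D}: P→D 5, Q→D 8, R→D 3, S→D 5, T→B 4, U→B 2. Service 27; fixed 7; total 34.
{A, D}: P→D 5, Q→A 5, R→D 3, S→D 5, T→D 5, U→A 5. Service 28; fixed 7; total 35.
{A, B, D}: P→D 5, Q→A 5, R→D 3, S→D 5, T→B 4, U→B 2. Service 24; fixed 12; total 36.
{A, B, C, D, E}: P→C 4, Q→A 5, R→D 3, S→D 5, T→B 4, U→B 2. Service 23; fixed 25; total 48.
No other subset beats 34.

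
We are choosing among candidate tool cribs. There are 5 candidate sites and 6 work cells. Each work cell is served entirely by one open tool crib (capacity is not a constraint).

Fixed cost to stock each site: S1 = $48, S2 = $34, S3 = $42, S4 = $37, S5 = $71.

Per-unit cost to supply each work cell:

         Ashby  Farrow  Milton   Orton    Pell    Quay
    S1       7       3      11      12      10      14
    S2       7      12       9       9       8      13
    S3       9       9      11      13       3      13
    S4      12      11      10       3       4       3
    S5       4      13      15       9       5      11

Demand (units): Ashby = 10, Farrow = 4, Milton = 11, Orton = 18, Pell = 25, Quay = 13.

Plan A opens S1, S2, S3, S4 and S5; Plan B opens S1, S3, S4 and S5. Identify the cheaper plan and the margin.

Plan A: {S1, S2, S3, S4, S5}: Ashby→S5 4·10=40, Farrow→S1 3·4=12, Milton→S2 9·11=99, Orton→S4 3·18=54, Pell→S3 3·25=75, Quay→S4 3·13=39. Service 319; fixed 232; total 551.
Plan B: {S1, S3, S4, S5}: Ashby→S5 4·10=40, Farrow→S1 3·4=12, Milton→S4 10·11=110, Orton→S4 3·18=54, Pell→S3 3·25=75, Quay→S4 3·13=39. Service 330; fixed 198; total 528.
Difference: |551 − 528| = 23.

Plan B is cheaper by 23.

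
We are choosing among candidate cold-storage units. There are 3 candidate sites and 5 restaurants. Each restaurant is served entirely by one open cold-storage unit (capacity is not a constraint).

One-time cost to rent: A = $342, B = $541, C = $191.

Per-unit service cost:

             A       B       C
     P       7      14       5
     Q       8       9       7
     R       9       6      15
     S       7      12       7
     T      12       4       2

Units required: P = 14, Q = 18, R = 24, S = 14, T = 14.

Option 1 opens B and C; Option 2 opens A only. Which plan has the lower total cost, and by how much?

Option 2 is cheaper by 132.

Option 1: {B, C}: P→C 5·14=70, Q→C 7·18=126, R→B 6·24=144, S→C 7·14=98, T→C 2·14=28. Service 466; fixed 732; total 1198.
Option 2: {A}: P→A 7·14=98, Q→A 8·18=144, R→A 9·24=216, S→A 7·14=98, T→A 12·14=168. Service 724; fixed 342; total 1066.
Difference: |1198 − 1066| = 132.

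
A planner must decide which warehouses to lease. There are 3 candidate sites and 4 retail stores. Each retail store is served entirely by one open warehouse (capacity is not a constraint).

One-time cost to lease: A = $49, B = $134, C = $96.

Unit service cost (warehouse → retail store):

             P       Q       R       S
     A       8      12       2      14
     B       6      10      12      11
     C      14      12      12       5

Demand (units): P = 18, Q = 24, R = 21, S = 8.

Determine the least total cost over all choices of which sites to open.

For any fixed open set, each retail store goes to its cheapest open site; total = fixed + service.
{A}: P→A 8·18=144, Q→A 12·24=288, R→A 2·21=42, S→A 14·8=112. Service 586; fixed 49; total 635.
{A, C}: service 514 + fixed 145 = 659
{A, B}: service 478 + fixed 183 = 661
{A, B, C}: service 430 + fixed 279 = 709
(All 7 nonempty subsets were checked; A only is lowest.)

Minimum total cost: 635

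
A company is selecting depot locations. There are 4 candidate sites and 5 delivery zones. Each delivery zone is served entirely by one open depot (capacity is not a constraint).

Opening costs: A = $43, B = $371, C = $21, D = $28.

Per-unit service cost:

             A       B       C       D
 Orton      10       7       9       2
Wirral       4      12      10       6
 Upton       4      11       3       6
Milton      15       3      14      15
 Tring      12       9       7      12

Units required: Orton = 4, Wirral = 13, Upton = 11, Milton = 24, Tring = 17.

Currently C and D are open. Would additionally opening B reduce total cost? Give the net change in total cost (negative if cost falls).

Current service cost with {C, D}: 574.
Adding B: each delivery zone re-picks its cheapest; new service cost 310, saving 264.
Extra fixed cost: 371. Net change = 371 − 264 = 107.
(Totals: 623 → 730.)

No — net change +107 (cost rises by 107).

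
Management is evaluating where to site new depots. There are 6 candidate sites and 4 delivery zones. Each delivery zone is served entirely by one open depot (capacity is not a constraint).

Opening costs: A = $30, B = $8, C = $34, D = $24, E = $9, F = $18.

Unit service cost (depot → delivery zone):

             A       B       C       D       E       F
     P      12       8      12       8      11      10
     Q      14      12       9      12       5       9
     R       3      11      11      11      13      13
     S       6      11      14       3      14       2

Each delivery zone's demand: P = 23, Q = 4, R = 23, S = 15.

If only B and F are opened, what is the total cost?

Total cost: 529

Each delivery zone is assigned to its cheapest site among the open ones.
{B, F}: P→B 8·23=184, Q→F 9·4=36, R→B 11·23=253, S→F 2·15=30. Service 503; fixed 26; total 529.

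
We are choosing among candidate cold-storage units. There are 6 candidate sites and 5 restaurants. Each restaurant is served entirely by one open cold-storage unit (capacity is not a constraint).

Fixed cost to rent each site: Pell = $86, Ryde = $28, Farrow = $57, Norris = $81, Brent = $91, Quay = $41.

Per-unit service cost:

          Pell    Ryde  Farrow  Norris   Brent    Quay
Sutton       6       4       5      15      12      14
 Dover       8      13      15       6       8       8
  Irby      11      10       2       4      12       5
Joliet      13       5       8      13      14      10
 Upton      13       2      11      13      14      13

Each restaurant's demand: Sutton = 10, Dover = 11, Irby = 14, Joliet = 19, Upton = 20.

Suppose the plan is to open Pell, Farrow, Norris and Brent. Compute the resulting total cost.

Total cost: 831

Each restaurant is assigned to its cheapest site among the open ones.
{Pell, Farrow, Norris, Brent}: Sutton→Farrow 5·10=50, Dover→Norris 6·11=66, Irby→Farrow 2·14=28, Joliet→Farrow 8·19=152, Upton→Farrow 11·20=220. Service 516; fixed 315; total 831.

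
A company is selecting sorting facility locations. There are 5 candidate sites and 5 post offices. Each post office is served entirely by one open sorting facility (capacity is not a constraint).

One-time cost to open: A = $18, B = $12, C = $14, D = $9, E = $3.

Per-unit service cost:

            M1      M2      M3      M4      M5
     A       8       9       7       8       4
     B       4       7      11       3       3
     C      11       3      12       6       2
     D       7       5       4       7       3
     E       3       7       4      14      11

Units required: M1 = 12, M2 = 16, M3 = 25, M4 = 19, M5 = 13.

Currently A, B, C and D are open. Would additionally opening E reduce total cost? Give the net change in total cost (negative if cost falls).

Current service cost with {A, B, C, D}: 279.
Adding E: each post office re-picks its cheapest; new service cost 267, saving 12.
Extra fixed cost: 3. Net change = 3 − 12 = -9.
(Totals: 332 → 323.)

Yes — net change −9 (cost falls by 9).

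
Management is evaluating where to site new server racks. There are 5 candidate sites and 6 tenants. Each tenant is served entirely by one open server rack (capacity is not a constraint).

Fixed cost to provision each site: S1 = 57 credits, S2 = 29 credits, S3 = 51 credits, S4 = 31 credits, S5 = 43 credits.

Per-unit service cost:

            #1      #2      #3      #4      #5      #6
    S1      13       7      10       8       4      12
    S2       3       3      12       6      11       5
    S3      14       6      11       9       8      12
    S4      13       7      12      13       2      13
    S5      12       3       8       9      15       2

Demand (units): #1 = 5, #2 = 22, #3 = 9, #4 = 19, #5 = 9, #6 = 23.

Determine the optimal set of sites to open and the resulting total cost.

For any fixed open set, each tenant goes to its cheapest open site; total = fixed + service.
{S2, S4, S5}: #1→S2 3·5=15, #2→S2 3·22=66, #3→S5 8·9=72, #4→S2 6·19=114, #5→S4 2·9=18, #6→S5 2·23=46. Service 331; fixed 103; total 434.
{S1, S2, S5}: #1→S2 3·5=15, #2→S2 3·22=66, #3→S5 8·9=72, #4→S2 6·19=114, #5→S1 4·9=36, #6→S5 2·23=46. Service 349; fixed 129; total 478.
{S2, S5}: service 412 + fixed 72 = 484
{S1, S2, S3, S4, S5}: #1→S2 3·5=15, #2→S2 3·22=66, #3→S5 8·9=72, #4→S2 6·19=114, #5→S4 2·9=18, #6→S5 2·23=46. Service 331; fixed 211; total 542.
No other subset beats 434.

Open S2, S4 and S5; minimum total cost 434.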